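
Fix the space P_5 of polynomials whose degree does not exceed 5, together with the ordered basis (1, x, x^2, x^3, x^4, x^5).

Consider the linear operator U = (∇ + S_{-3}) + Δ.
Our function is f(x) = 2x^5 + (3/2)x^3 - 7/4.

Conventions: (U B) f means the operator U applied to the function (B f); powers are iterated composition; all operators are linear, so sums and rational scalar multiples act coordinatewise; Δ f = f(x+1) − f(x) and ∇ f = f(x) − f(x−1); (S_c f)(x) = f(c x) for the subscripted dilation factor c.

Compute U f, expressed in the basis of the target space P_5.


∇ f = 10x^4 - 20x^3 + (49/2)x^2 - (29/2)x + 7/2
S_{-3} f = -486x^5 - (81/2)x^3 - 7/4
(∇ + S_{-3}) f = -486x^5 + 10x^4 - (121/2)x^3 + (49/2)x^2 - (29/2)x + 7/4
Δ f = 10x^4 + 20x^3 + (49/2)x^2 + (29/2)x + 7/2
((∇ + S_{-3}) + Δ) f = -486x^5 + 20x^4 - (81/2)x^3 + 49x^2 + 21/4

the result is g(x) = -486x^5 + 20x^4 - (81/2)x^3 + 49x^2 + 21/4


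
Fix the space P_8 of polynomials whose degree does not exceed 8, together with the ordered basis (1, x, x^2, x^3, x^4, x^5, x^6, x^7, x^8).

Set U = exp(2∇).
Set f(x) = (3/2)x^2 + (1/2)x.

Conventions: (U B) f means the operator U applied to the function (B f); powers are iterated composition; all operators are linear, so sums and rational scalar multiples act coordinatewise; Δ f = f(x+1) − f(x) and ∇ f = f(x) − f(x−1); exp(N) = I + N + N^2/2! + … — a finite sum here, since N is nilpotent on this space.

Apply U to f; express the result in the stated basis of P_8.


order-1 term: 6x - 2
order-2 term: 6
the series for exp(2∇) f terminates at order 2
exp(2∇) f = (3/2)x^2 + (13/2)x + 4

the result is g(x) = (3/2)x^2 + (13/2)x + 4


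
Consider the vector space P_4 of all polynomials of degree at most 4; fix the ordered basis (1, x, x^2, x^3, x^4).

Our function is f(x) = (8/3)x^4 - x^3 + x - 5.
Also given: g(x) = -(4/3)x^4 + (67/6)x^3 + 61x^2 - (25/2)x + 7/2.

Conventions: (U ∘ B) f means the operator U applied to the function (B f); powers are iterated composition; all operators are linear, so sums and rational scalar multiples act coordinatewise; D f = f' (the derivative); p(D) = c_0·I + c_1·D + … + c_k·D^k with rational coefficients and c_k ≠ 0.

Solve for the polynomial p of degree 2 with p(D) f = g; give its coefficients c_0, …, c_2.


p(D) = -(1/2)·I + D + 2·D^2, i.e. c_0 = -1/2, c_1 = 1, c_2 = 2

D^0 f = (8/3)x^4 - x^3 + x - 5
D^1 f = (32/3)x^3 - 3x^2 + 1
D^2 f = 32x^2 - 6x
matching coefficients of g against c_0 f + c_1 Df + … from the top degree down determines the c_i
solution: c_0 = -1/2, c_1 = 1, c_2 = 2


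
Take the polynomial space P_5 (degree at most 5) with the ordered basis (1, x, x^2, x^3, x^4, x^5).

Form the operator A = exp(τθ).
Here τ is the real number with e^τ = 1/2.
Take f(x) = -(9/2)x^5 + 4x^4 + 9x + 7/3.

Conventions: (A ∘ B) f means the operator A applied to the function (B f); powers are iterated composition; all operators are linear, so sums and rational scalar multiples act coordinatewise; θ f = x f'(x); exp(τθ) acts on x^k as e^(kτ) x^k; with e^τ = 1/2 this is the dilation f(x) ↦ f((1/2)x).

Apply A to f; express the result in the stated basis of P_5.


exp(τθ) x^k = e^(kτ) x^k; with e^τ = 1/2 this sends x^k to (1/2)^k x^k
x ↦ 1/2 x
x^4 ↦ 1/16 x^4
x^5 ↦ 1/32 x^5
applying this coordinatewise to f: exp(τθ) f = -(9/64)x^5 + (1/4)x^4 + (9/2)x + 7/3

the image equals g(x) = -(9/64)x^5 + (1/4)x^4 + (9/2)x + 7/3


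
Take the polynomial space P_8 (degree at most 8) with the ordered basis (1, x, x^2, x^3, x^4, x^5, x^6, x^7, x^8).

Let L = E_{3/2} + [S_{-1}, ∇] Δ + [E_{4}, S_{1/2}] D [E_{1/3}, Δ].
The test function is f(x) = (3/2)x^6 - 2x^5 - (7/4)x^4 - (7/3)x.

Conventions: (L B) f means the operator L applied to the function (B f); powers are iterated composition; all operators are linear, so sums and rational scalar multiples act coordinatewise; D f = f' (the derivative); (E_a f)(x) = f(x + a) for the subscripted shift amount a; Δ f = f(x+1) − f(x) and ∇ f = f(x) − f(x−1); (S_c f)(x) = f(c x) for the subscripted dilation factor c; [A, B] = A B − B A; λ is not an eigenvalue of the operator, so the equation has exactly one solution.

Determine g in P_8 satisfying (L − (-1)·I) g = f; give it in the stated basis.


write g with unknown coordinates in the stated basis and equate coefficients in (L − (-1)·I) g = f
solving from the highest basis element down gives g = (3/4)x^6 - (35/8)x^5 - (157/8)x^4 + (1289/32)x^3 + (5823/16)x^2 - (235615/384)x - 38739/64
check: L g = (3/4)x^6 + (19/8)x^5 + (143/8)x^4 - (1289/32)x^3 - (5823/16)x^2 + (234719/384)x + 38739/64
so L g − (-1)·g = (3/2)x^6 - 2x^5 - (7/4)x^4 - (7/3)x = f ✓

g(x) = (3/4)x^6 - (35/8)x^5 - (157/8)x^4 + (1289/32)x^3 + (5823/16)x^2 - (235615/384)x - 38739/64


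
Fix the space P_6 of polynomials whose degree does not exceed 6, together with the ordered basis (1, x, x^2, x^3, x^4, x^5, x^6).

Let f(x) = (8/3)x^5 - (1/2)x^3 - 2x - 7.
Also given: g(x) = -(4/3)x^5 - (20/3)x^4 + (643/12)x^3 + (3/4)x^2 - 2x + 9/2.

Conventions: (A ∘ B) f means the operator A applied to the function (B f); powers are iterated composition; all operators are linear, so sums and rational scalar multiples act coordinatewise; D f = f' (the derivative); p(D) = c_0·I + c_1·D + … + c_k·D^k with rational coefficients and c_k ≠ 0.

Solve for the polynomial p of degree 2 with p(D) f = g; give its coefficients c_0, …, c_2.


D^0 f = (8/3)x^5 - (1/2)x^3 - 2x - 7
D^1 f = (40/3)x^4 - (3/2)x^2 - 2
D^2 f = (160/3)x^3 - 3x
matching coefficients of g against c_0 f + c_1 Df + … from the top degree down determines the c_i
solution: c_0 = -1/2, c_1 = -1/2, c_2 = 1

p(D) = -(1/2)·I − (1/2)·D + D^2, i.e. c_0 = -1/2, c_1 = -1/2, c_2 = 1


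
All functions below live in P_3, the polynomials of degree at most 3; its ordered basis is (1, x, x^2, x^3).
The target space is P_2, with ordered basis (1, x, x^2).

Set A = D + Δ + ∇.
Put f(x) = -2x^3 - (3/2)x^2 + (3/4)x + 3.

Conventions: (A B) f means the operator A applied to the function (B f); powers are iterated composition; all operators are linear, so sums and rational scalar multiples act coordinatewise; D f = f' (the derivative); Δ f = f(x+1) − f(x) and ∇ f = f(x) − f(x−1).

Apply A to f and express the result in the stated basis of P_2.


D f = -6x^2 - 3x + 3/4
Δ f = -6x^2 - 9x - 11/4
∇ f = -6x^2 + 3x + 1/4
(D + Δ + ∇) f = -18x^2 - 9x - 7/4

the result is g(x) = -18x^2 - 9x - 7/4


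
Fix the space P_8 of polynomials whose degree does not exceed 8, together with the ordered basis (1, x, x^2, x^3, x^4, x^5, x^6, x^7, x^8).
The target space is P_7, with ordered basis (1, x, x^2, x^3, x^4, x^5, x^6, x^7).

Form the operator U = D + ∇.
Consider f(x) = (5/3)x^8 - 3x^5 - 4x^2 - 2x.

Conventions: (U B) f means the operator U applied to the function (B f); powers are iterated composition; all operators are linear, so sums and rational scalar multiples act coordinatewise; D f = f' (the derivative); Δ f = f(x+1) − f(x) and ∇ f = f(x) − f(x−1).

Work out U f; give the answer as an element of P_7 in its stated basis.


the image equals g(x) = (80/3)x^7 - (140/3)x^6 + (280/3)x^5 - (440/3)x^4 + (370/3)x^3 - (230/3)x^2 + (37/3)x - 14/3

D f = (40/3)x^7 - 15x^4 - 8x - 2
∇ f = (40/3)x^7 - (140/3)x^6 + (280/3)x^5 - (395/3)x^4 + (370/3)x^3 - (230/3)x^2 + (61/3)x - 8/3
(D + ∇) f = (80/3)x^7 - (140/3)x^6 + (280/3)x^5 - (440/3)x^4 + (370/3)x^3 - (230/3)x^2 + (37/3)x - 14/3


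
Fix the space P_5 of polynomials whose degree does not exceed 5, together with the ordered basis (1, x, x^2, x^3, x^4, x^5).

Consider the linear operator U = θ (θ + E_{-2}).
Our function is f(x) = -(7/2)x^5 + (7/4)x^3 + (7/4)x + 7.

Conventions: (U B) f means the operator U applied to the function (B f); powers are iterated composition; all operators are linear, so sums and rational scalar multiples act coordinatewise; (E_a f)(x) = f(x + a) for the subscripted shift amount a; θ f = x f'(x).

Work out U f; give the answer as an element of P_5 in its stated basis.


the result is g(x) = -105x^5 + 140x^4 - 399x^3 + 539x^2 - (511/2)x

θ f = -(35/2)x^5 + (21/4)x^3 + (7/4)x
E_{-2} f = -(7/2)x^5 + 35x^4 - (553/4)x^3 + (539/2)x^2 - (1029/4)x + 203/2
(θ + E_{-2}) f = -21x^5 + 35x^4 - 133x^3 + (539/2)x^2 - (511/2)x + 203/2
θ (θ + E_{-2}) f = -105x^5 + 140x^4 - 399x^3 + 539x^2 - (511/2)x


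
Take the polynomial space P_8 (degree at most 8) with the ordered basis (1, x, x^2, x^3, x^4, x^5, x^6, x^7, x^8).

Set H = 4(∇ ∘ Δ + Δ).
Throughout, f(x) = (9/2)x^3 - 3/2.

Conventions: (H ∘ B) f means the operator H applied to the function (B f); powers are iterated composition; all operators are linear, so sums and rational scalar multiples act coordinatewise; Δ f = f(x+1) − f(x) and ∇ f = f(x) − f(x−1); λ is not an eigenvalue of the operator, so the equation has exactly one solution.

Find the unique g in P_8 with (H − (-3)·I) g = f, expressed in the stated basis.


the image equals g(x) = (3/2)x^3 - 6x^2 - 2x + 145/6

write g with unknown coordinates in the stated basis and equate coefficients in (H − (-3)·I) g = f
solving from the highest basis element down gives g = (3/2)x^3 - 6x^2 - 2x + 145/6
check: H g = 18x^2 + 6x - 74
so H g − (-3)·g = (9/2)x^3 - 3/2 = f ✓


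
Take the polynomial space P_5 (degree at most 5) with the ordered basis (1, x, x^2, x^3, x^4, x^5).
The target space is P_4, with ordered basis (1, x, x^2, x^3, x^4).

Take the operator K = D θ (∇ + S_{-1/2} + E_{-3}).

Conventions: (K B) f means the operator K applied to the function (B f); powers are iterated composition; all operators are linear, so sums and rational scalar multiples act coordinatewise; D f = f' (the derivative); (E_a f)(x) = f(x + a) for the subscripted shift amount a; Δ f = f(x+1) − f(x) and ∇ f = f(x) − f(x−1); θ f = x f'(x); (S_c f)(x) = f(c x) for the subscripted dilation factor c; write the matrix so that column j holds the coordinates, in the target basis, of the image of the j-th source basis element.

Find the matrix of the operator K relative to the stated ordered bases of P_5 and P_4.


image of 1: 0
image of x: 1/2
image of x^2: 5x - 4
image of x^3: (63/8)x^2 - 24x + 24
image of x^4: 17x^3 - 72x^2 + 192x - 104
image of x^5: (775/32)x^4 - 160x^3 + 720x^2 - 1040x + 400
each image's coordinates form column j of the matrix

the matrix is [[0, 1/2, -4, 24, -104, 400]; [0, 0, 5, -24, 192, -1040]; [0, 0, 0, 63/8, -72, 720]; [0, 0, 0, 0, 17, -160]; [0, 0, 0, 0, 0, 775/32]] (rows listed top to bottom)


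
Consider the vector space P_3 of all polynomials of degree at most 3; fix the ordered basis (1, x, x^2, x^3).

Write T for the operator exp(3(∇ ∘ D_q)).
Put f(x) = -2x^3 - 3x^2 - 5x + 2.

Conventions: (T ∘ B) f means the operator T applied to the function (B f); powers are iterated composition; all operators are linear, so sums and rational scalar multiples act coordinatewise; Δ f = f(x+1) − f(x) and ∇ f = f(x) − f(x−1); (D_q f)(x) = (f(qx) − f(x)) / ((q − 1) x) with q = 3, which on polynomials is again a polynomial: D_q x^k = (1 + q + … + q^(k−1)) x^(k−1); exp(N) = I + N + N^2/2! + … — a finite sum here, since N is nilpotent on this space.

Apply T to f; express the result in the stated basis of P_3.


order-1 term: -156x + 42
the series for exp(3(∇ ∘ D_q)) f terminates at order 1
exp(3(∇ ∘ D_q)) f = -2x^3 - 3x^2 - 161x + 44

the image equals g(x) = -2x^3 - 3x^2 - 161x + 44


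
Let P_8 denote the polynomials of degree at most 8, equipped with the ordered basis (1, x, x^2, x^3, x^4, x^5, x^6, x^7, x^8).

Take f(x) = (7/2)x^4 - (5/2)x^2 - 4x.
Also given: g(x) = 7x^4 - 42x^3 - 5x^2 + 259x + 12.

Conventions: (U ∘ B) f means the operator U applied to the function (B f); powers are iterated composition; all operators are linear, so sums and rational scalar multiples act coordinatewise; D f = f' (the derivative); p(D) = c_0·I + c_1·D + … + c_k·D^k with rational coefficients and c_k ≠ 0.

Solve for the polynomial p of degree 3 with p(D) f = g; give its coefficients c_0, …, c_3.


D^0 f = (7/2)x^4 - (5/2)x^2 - 4x
D^1 f = 14x^3 - 5x - 4
D^2 f = 42x^2 - 5
D^3 f = 84x
matching coefficients of g against c_0 f + c_1 Df + … from the top degree down determines the c_i
solution: c_0 = 2, c_1 = -3, c_2 = 0, c_3 = 3

p(D) = 2·I − 3·D + 3·D^3, i.e. c_0 = 2, c_1 = -3, c_2 = 0, c_3 = 3


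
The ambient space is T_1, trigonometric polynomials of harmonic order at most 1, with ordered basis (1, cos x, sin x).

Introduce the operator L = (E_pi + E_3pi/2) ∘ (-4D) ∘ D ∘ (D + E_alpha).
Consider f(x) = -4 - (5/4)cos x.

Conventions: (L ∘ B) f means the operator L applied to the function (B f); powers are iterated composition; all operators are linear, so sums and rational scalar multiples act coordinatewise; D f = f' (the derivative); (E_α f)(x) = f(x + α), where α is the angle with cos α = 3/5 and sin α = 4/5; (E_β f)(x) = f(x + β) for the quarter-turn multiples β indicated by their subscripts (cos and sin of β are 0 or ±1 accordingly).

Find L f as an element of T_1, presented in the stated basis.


the result is g(x) = -6cos x - 12sin x

D f = (5/4)sin x
E_alpha f = -4 - (3/4)cos x + sin x
(D + E_alpha) f = -4 - (3/4)cos x + (9/4)sin x
D (D + E_alpha) f = (9/4)cos x + (3/4)sin x
D D (D + E_alpha) f = (3/4)cos x - (9/4)sin x
(-4D) D (D + E_alpha) f = -3cos x + 9sin x
E_pi (-4D) D (D + E_alpha) f = 3cos x - 9sin x
E_3pi/2 (-4D) D (D + E_alpha) f = -9cos x - 3sin x
(E_pi + E_3pi/2) (-4D) D (D + E_alpha) f = -6cos x - 12sin x


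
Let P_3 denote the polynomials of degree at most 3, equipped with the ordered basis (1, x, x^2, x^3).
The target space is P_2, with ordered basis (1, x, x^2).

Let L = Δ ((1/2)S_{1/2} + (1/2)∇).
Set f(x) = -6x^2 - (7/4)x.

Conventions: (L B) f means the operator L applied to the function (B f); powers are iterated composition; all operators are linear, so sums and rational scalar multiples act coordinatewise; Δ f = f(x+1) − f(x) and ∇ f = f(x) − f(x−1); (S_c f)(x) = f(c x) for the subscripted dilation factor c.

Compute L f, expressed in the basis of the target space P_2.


the result is g(x) = -(3/2)x - 115/16

S_{1/2} f = -(3/2)x^2 - (7/8)x
((1/2)S_{1/2}) f = -(3/4)x^2 - (7/16)x
∇ f = -12x + 17/4
((1/2)∇) f = -6x + 17/8
((1/2)S_{1/2} + (1/2)∇) f = -(3/4)x^2 - (103/16)x + 17/8
Δ ((1/2)S_{1/2} + (1/2)∇) f = -(3/2)x - 115/16


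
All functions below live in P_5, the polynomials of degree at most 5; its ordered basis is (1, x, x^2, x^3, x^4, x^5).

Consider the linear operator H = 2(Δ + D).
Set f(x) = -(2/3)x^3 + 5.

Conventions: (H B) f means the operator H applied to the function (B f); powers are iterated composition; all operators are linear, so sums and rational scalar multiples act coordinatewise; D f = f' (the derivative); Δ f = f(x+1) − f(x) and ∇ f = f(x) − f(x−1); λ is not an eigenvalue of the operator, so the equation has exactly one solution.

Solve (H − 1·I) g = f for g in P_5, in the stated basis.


write g with unknown coordinates in the stated basis and equate coefficients in (H − 1·I) g = f
solving from the highest basis element down gives g = (2/3)x^3 + 8x^2 + 68x + 853/3
check: H g = 8x^2 + 68x + 868/3
so H g − 1·g = -(2/3)x^3 + 5 = f ✓

g(x) = (2/3)x^3 + 8x^2 + 68x + 853/3


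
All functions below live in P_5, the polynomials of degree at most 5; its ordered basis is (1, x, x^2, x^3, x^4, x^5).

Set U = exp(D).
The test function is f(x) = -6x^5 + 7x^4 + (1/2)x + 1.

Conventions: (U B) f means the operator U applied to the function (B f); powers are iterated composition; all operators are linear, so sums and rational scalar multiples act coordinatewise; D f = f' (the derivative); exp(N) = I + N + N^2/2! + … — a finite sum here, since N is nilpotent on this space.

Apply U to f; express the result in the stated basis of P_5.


g(x) = -6x^5 - 23x^4 - 32x^3 - 18x^2 - (3/2)x + 5/2

order-1 term: -30x^4 + 28x^3 + 1/2
order-2 term: -60x^3 + 42x^2
order-3 term: -60x^2 + 28x
order-4 term: -30x + 7
order-5 term: -6
the series for exp(D) f terminates at order 5
exp(D) f = -6x^5 - 23x^4 - 32x^3 - 18x^2 - (3/2)x + 5/2


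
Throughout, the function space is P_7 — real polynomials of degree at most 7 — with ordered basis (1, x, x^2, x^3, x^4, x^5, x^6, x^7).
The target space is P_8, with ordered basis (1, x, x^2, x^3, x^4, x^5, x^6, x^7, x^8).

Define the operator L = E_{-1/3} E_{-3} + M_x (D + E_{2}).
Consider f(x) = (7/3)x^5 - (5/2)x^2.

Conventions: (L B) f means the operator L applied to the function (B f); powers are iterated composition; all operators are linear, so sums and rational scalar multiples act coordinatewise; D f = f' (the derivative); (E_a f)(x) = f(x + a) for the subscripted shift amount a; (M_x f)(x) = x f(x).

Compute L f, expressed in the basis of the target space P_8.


the result is g(x) = (7/3)x^6 + (112/3)x^5 + (490/9)x^4 + (23945/54)x^3 - (112595/162)x^2 + (369764/243)x - 720250/729

E_{-3} f = (7/3)x^5 - 35x^4 + 210x^3 - (1265/2)x^2 + 960x - 1179/2
E_{-1/3} E_{-3} f = (7/3)x^5 - (350/9)x^4 + (7000/27)x^3 - (140405/162)x^2 + (354050/243)x - 720250/729
D f = (35/3)x^4 - 5x
E_{2} f = (7/3)x^5 + (70/3)x^4 + (280/3)x^3 + (1105/6)x^2 + (530/3)x + 194/3
(D + E_{2}) f = (7/3)x^5 + 35x^4 + (280/3)x^3 + (1105/6)x^2 + (515/3)x + 194/3
M_x (D + E_{2}) f = (7/3)x^6 + 35x^5 + (280/3)x^4 + (1105/6)x^3 + (515/3)x^2 + (194/3)x
(E_{-1/3} E_{-3} + M_x (D + E_{2})) f = (7/3)x^6 + (112/3)x^5 + (490/9)x^4 + (23945/54)x^3 - (112595/162)x^2 + (369764/243)x - 720250/729


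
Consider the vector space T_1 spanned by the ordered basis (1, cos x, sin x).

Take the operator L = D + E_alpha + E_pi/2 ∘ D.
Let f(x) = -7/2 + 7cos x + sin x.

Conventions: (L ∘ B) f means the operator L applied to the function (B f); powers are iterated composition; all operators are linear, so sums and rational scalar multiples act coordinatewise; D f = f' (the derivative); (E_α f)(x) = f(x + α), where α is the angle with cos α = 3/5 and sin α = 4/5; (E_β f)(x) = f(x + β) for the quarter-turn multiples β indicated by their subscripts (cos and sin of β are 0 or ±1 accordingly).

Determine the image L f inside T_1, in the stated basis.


D f = cos x - 7sin x
E_alpha f = -7/2 + 5cos x - 5sin x
D f = cos x - 7sin x
E_pi/2 D f = -7cos x - sin x
(D + E_alpha + E_pi/2 ∘ D) f = -7/2 - cos x - 13sin x

the result is g(x) = -7/2 - cos x - 13sin x


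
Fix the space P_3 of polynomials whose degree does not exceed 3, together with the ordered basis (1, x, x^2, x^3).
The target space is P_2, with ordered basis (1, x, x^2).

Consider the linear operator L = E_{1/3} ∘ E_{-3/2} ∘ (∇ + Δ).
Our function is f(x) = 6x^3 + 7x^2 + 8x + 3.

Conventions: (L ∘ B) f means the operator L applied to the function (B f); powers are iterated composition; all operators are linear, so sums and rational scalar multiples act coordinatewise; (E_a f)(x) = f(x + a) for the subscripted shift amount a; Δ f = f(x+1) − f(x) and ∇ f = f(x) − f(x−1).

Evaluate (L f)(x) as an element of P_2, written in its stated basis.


the result is g(x) = 36x^2 - 56x + 133/3

∇ f = 18x^2 - 4x + 7
Δ f = 18x^2 + 32x + 21
(∇ + Δ) f = 36x^2 + 28x + 28
E_{-3/2} (∇ + Δ) f = 36x^2 - 80x + 67
E_{1/3} E_{-3/2} (∇ + Δ) f = 36x^2 - 56x + 133/3


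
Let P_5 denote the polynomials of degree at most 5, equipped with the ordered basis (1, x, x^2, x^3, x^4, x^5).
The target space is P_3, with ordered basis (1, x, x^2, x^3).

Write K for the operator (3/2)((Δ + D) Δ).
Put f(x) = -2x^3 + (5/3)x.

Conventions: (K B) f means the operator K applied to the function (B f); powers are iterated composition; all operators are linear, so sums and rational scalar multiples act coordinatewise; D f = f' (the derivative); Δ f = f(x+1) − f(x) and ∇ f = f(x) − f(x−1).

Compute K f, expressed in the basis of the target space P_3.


Δ f = -6x^2 - 6x - 1/3
Δ Δ f = -12x - 12
D Δ f = -12x - 6
(Δ + D) Δ f = -24x - 18
((3/2)((Δ + D) Δ)) f = -36x - 27

g(x) = -36x - 27


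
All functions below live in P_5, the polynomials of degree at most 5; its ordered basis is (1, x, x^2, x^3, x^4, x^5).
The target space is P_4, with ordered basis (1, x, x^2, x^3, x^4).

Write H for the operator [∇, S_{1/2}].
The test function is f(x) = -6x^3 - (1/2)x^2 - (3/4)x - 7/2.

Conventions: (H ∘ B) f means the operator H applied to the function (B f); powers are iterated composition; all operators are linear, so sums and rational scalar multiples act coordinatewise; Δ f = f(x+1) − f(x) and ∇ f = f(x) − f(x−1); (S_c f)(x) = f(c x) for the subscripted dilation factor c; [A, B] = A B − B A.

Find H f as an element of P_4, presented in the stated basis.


the result is g(x) = (9/4)x^2 - (13/2)x + 21/4

S_{1/2} f = -(3/4)x^3 - (1/8)x^2 - (3/8)x - 7/2
∇ S_{1/2} f = -(9/4)x^2 + 2x - 1
∇ f = -18x^2 + 17x - 25/4
S_{1/2} ∇ f = -(9/2)x^2 + (17/2)x - 25/4
[∇, S_{1/2}] f = (9/4)x^2 - (13/2)x + 21/4


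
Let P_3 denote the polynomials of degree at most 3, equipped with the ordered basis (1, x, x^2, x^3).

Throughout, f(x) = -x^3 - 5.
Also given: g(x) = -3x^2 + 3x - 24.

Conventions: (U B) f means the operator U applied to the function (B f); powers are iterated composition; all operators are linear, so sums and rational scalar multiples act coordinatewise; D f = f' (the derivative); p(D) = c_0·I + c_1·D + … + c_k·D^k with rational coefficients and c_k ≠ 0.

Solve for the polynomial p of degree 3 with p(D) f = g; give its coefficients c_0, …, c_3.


D^0 f = -x^3 - 5
D^1 f = -3x^2
D^2 f = -6x
D^3 f = -6
matching coefficients of g against c_0 f + c_1 Df + … from the top degree down determines the c_i
solution: c_0 = 0, c_1 = 1, c_2 = -1/2, c_3 = 4

p(D) = D − (1/2)·D^2 + 4·D^3, i.e. c_0 = 0, c_1 = 1, c_2 = -1/2, c_3 = 4


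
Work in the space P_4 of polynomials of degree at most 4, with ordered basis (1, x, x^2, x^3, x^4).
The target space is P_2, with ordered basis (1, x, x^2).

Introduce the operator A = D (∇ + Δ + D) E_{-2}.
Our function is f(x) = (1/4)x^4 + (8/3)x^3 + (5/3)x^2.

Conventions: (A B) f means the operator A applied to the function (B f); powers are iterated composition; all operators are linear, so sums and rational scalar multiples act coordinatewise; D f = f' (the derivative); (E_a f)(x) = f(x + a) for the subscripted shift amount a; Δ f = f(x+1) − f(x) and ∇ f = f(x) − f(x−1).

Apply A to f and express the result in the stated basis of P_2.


E_{-2} f = (1/4)x^4 + (2/3)x^3 - (25/3)x^2 + (52/3)x - 32/3
∇ E_{-2} f = x^3 + (1/2)x^2 - (53/3)x + 313/12
Δ E_{-2} f = x^3 + (7/2)x^2 - (41/3)x + 119/12
D E_{-2} f = x^3 + 2x^2 - (50/3)x + 52/3
(∇ + Δ + D) E_{-2} f = 3x^3 + 6x^2 - 48x + 160/3
D (∇ + Δ + D) E_{-2} f = 9x^2 + 12x - 48

the image equals g(x) = 9x^2 + 12x - 48


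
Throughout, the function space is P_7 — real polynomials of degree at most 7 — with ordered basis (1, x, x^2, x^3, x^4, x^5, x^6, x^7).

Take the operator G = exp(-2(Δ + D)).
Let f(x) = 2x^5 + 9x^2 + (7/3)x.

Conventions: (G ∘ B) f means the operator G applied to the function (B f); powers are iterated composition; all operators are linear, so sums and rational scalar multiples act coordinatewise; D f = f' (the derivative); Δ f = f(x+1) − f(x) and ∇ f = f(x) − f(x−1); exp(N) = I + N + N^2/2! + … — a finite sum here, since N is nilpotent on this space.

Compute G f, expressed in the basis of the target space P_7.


order-1 term: -40x^4 - 40x^3 - 40x^2 - 92x - 94/3
order-2 term: 320x^3 + 480x^2 + 440x + 304
order-3 term: -1280x^2 - 1920x - 1120
order-4 term: 2560x + 2560
order-5 term: -2048
the series for exp(-2(Δ + D)) f terminates at order 5
exp(-2(Δ + D)) f = 2x^5 - 40x^4 + 280x^3 - 831x^2 + (2971/3)x - 1006/3

the result is g(x) = 2x^5 - 40x^4 + 280x^3 - 831x^2 + (2971/3)x - 1006/3


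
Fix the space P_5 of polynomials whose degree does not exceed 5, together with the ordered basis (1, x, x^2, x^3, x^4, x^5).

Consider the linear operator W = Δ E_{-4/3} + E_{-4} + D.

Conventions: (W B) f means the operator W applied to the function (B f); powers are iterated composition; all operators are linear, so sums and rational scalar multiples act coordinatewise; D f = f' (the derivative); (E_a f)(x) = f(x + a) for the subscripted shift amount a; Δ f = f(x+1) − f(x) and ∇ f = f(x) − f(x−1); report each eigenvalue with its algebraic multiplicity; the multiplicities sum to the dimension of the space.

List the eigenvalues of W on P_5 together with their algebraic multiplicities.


λ = 1 (multiplicity 6)

image of 1: 1
image of x: x - 2
image of x^2: x^2 - 4x + 43/3
image of x^3: x^3 - 6x^2 + 43x - 185/3
image of x^4: x^4 - 8x^3 + 86x^2 - (740/3)x + 6827/27
image of x^5: x^5 - 10x^4 + (430/3)x^3 - (1850/3)x^2 + (34135/27)x - 82603/81
the matrix is upper triangular; its diagonal is (1, 1, 1, 1, 1, 1)
for a triangular matrix the eigenvalues are the diagonal entries, with algebraic multiplicity their repetition count


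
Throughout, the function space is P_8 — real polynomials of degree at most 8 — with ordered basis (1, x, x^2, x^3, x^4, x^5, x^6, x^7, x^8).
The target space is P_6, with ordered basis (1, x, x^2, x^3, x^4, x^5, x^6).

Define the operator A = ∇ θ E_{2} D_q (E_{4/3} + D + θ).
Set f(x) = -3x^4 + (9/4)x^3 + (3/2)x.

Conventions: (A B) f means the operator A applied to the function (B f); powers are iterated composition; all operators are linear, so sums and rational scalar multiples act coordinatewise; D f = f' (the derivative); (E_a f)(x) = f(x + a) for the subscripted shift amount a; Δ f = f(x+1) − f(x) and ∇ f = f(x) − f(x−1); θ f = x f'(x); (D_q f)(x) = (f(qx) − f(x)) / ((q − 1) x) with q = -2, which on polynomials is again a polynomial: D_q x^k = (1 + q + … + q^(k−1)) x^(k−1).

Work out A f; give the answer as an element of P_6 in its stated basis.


the result is g(x) = 675x^2 + 897x + 509/4

E_{4/3} f = -3x^4 - (55/4)x^3 - 23x^2 - (269/18)x - 58/27
D f = -12x^3 + (27/4)x^2 + 3/2
θ f = -12x^4 + (27/4)x^3 + (3/2)x
(E_{4/3} + D + θ) f = -15x^4 - 19x^3 - (65/4)x^2 - (121/9)x - 35/54
D_q (E_{4/3} + D + θ) f = 75x^3 - 57x^2 + (65/4)x - 121/9
E_{2} D_q (E_{4/3} + D + θ) f = 75x^3 + 393x^2 + (2753/4)x + 7039/18
θ E_{2} D_q (E_{4/3} + D + θ) f = 225x^3 + 786x^2 + (2753/4)x
∇ θ E_{2} D_q (E_{4/3} + D + θ) f = 675x^2 + 897x + 509/4


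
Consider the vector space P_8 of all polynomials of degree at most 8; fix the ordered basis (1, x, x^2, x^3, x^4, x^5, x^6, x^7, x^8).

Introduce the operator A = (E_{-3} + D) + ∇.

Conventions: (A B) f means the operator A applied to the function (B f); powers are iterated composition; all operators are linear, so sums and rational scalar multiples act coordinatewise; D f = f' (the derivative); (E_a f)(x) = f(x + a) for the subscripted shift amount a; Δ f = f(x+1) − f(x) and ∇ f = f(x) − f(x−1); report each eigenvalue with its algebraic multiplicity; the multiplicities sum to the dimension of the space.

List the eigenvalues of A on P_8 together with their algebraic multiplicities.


λ = 1 (multiplicity 9)

image of 1: 1
image of x: x - 1
image of x^2: x^2 - 2x + 8
image of x^3: x^3 - 3x^2 + 24x - 26
image of x^4: x^4 - 4x^3 + 48x^2 - 104x + 80
image of x^5: x^5 - 5x^4 + 80x^3 - 260x^2 + 400x - 242
image of x^6: x^6 - 6x^5 + 120x^4 - 520x^3 + 1200x^2 - 1452x + 728
image of x^7: x^7 - 7x^6 + 168x^5 - 910x^4 + 2800x^3 - 5082x^2 + 5096x - 2186
image of x^8: x^8 - 8x^7 + 224x^6 - 1456x^5 + 5600x^4 - 13552x^3 + 20384x^2 - 17488x + 6560
the matrix is upper triangular; its diagonal is (1, 1, 1, 1, 1, 1, 1, 1, 1)
for a triangular matrix the eigenvalues are the diagonal entries, with algebraic multiplicity their repetition count


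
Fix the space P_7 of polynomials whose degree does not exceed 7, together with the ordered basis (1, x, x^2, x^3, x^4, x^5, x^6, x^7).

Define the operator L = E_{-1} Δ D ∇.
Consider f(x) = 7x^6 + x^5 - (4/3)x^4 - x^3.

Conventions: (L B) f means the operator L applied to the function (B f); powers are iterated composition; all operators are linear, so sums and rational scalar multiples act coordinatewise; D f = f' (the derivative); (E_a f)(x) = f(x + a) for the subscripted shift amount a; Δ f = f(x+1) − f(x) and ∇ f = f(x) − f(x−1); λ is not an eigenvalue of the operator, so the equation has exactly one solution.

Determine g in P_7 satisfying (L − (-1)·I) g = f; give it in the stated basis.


write g with unknown coordinates in the stated basis and equate coefficients in (L − (-1)·I) g = f
solving from the highest basis element down gives g = 7x^6 + x^5 - (4/3)x^4 - 841x^3 + 2460x^2 - 2788x + 6204
check: L g = 840x^3 - 2460x^2 + 2788x - 6204
so L g − (-1)·g = 7x^6 + x^5 - (4/3)x^4 - x^3 = f ✓

the result is g(x) = 7x^6 + x^5 - (4/3)x^4 - 841x^3 + 2460x^2 - 2788x + 6204


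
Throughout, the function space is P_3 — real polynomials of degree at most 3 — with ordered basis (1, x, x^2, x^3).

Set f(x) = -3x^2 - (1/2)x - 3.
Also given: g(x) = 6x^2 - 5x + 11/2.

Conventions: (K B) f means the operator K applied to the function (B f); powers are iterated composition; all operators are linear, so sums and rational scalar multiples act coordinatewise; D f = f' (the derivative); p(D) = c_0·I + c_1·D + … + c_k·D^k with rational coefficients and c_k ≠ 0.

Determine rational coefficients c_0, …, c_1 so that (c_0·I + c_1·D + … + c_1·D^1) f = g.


p(D) = -2·I + D, i.e. c_0 = -2, c_1 = 1

D^0 f = -3x^2 - (1/2)x - 3
D^1 f = -6x - 1/2
matching coefficients of g against c_0 f + c_1 Df + … from the top degree down determines the c_i
solution: c_0 = -2, c_1 = 1


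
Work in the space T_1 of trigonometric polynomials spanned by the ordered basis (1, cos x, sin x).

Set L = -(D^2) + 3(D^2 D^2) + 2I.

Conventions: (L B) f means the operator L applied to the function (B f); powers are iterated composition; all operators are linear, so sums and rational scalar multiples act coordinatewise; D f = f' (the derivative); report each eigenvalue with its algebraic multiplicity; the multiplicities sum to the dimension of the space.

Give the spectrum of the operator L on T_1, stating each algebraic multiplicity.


image of 1: 2
image of cos x: 6cos x
image of sin x: 6sin x
the matrix is diagonal; its diagonal is (2, 6, 6)
for a triangular matrix the eigenvalues are the diagonal entries, with algebraic multiplicity their repetition count

λ = 2 (multiplicity 1), λ = 6 (multiplicity 2)


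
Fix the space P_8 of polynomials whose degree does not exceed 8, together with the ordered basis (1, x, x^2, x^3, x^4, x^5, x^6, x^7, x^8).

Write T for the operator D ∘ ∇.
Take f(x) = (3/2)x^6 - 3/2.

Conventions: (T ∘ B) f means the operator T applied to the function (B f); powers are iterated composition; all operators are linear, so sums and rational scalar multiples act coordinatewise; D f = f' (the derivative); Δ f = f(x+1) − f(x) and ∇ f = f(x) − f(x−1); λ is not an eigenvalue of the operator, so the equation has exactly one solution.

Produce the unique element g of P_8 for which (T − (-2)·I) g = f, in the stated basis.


g(x) = (3/4)x^6 - (45/4)x^4 + (45/2)x^3 + 45x^2 - (495/4)x + 33/4

write g with unknown coordinates in the stated basis and equate coefficients in (T − (-2)·I) g = f
solving from the highest basis element down gives g = (3/4)x^6 - (45/4)x^4 + (45/2)x^3 + 45x^2 - (495/4)x + 33/4
check: T g = (45/2)x^4 - 45x^3 - 90x^2 + (495/2)x - 18
so T g − (-2)·g = (3/2)x^6 - 3/2 = f ✓


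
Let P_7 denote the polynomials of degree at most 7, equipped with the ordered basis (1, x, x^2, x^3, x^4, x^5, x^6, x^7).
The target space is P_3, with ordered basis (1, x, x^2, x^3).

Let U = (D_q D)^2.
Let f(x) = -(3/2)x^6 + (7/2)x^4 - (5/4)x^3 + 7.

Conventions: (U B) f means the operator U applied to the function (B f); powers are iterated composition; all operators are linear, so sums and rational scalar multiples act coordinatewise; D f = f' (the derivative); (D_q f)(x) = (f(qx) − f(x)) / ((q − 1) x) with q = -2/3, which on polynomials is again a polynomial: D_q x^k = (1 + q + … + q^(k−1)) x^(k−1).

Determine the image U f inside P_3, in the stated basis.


D f = -9x^5 + 14x^3 - (15/4)x^2
D_q D f = -(55/9)x^4 + (98/9)x^2 - (5/4)x
D (D_q D) f = -(220/9)x^3 + (196/9)x - 5/4
D_q D (D_q D) f = -(1540/81)x^2 + 196/9

g(x) = -(1540/81)x^2 + 196/9


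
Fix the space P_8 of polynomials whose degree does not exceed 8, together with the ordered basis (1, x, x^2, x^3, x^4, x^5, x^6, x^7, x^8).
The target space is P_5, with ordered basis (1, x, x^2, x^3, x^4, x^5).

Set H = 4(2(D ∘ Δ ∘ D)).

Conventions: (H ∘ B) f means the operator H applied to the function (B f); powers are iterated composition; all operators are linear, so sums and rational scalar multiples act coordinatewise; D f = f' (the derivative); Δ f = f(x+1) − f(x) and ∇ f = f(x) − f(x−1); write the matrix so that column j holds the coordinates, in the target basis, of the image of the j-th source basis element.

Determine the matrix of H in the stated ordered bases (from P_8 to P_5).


image of 1: 0
image of x: 0
image of x^2: 0
image of x^3: 48
image of x^4: 192x + 96
image of x^5: 480x^2 + 480x + 160
image of x^6: 960x^3 + 1440x^2 + 960x + 240
image of x^7: 1680x^4 + 3360x^3 + 3360x^2 + 1680x + 336
image of x^8: 2688x^5 + 6720x^4 + 8960x^3 + 6720x^2 + 2688x + 448
each image's coordinates form column j of the matrix

the matrix is [[0, 0, 0, 48, 96, 160, 240, 336, 448]; [0, 0, 0, 0, 192, 480, 960, 1680, 2688]; [0, 0, 0, 0, 0, 480, 1440, 3360, 6720]; [0, 0, 0, 0, 0, 0, 960, 3360, 8960]; [0, 0, 0, 0, 0, 0, 0, 1680, 6720]; [0, 0, 0, 0, 0, 0, 0, 0, 2688]] (rows listed top to bottom)


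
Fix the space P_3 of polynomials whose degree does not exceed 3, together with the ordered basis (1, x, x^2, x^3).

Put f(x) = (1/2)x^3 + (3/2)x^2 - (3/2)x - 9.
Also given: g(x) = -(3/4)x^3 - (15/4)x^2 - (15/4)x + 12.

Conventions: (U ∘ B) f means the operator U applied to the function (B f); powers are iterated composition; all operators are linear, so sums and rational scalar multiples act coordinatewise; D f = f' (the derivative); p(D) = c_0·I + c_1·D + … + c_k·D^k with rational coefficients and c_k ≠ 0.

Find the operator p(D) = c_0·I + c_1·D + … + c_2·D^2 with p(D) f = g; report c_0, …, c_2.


D^0 f = (1/2)x^3 + (3/2)x^2 - (3/2)x - 9
D^1 f = (3/2)x^2 + 3x - 3/2
D^2 f = 3x + 3
matching coefficients of g against c_0 f + c_1 Df + … from the top degree down determines the c_i
solution: c_0 = -3/2, c_1 = -1, c_2 = -1

p(D) = -(3/2)·I − D − D^2, i.e. c_0 = -3/2, c_1 = -1, c_2 = -1


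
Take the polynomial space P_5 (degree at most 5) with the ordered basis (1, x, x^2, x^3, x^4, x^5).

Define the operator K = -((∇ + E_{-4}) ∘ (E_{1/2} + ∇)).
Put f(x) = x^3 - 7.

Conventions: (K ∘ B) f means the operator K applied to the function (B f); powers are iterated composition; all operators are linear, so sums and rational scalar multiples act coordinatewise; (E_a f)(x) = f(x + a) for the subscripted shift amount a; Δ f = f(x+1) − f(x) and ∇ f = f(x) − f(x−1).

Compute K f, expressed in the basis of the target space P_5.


the result is g(x) = -x^3 + (9/2)x^2 - (63/4)x - 43/8

E_{1/2} f = x^3 + (3/2)x^2 + (3/4)x - 55/8
∇ f = 3x^2 - 3x + 1
(E_{1/2} + ∇) f = x^3 + (9/2)x^2 - (9/4)x - 47/8
∇ (E_{1/2} + ∇) f = 3x^2 + 6x - 23/4
E_{-4} (E_{1/2} + ∇) f = x^3 - (15/2)x^2 + (39/4)x + 89/8
(∇ + E_{-4}) (E_{1/2} + ∇) f = x^3 - (9/2)x^2 + (63/4)x + 43/8
(-((∇ + E_{-4}) ∘ (E_{1/2} + ∇))) f = -x^3 + (9/2)x^2 - (63/4)x - 43/8


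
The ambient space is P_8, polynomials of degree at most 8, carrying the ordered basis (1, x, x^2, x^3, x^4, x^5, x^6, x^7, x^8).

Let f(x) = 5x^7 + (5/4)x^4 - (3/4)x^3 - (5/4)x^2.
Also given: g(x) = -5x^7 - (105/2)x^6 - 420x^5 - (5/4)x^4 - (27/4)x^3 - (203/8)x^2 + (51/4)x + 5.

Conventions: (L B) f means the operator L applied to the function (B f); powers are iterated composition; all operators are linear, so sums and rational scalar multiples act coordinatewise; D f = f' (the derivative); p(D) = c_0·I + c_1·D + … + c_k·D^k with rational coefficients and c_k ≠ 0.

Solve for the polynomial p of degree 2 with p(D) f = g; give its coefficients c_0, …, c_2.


p(D) = -I − (3/2)·D − 2·D^2, i.e. c_0 = -1, c_1 = -3/2, c_2 = -2

D^0 f = 5x^7 + (5/4)x^4 - (3/4)x^3 - (5/4)x^2
D^1 f = 35x^6 + 5x^3 - (9/4)x^2 - (5/2)x
D^2 f = 210x^5 + 15x^2 - (9/2)x - 5/2
matching coefficients of g against c_0 f + c_1 Df + … from the top degree down determines the c_i
solution: c_0 = -1, c_1 = -3/2, c_2 = -2


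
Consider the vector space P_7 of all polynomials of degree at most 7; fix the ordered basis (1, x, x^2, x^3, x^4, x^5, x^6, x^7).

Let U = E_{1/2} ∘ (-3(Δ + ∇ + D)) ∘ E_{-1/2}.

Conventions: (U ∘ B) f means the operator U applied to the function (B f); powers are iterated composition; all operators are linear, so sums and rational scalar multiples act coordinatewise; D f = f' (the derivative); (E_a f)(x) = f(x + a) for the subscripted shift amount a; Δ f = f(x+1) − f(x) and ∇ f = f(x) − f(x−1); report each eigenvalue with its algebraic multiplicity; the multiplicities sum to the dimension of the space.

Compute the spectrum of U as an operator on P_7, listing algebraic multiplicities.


image of 1: 0
image of x: -9
image of x^2: -18x
image of x^3: -27x^2 - 6
image of x^4: -36x^3 - 24x
image of x^5: -45x^4 - 60x^2 - 6
image of x^6: -54x^5 - 120x^3 - 36x
image of x^7: -63x^6 - 210x^4 - 126x^2 - 6
the matrix is upper triangular; its diagonal is (0, 0, 0, 0, 0, 0, 0, 0)
for a triangular matrix the eigenvalues are the diagonal entries, with algebraic multiplicity their repetition count

λ = 0 (multiplicity 8)


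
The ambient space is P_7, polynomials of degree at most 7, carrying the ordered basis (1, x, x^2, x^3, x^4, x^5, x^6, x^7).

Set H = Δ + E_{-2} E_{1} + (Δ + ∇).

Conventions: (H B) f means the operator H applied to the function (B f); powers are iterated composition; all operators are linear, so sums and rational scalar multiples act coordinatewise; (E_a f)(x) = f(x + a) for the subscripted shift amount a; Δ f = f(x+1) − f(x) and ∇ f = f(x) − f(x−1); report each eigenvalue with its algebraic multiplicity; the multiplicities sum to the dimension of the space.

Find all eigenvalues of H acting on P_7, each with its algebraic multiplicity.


image of 1: 1
image of x: x + 2
image of x^2: x^2 + 4x + 2
image of x^3: x^3 + 6x^2 + 6x + 2
image of x^4: x^4 + 8x^3 + 12x^2 + 8x + 2
image of x^5: x^5 + 10x^4 + 20x^3 + 20x^2 + 10x + 2
image of x^6: x^6 + 12x^5 + 30x^4 + 40x^3 + 30x^2 + 12x + 2
image of x^7: x^7 + 14x^6 + 42x^5 + 70x^4 + 70x^3 + 42x^2 + 14x + 2
the matrix is upper triangular; its diagonal is (1, 1, 1, 1, 1, 1, 1, 1)
for a triangular matrix the eigenvalues are the diagonal entries, with algebraic multiplicity their repetition count

λ = 1 (multiplicity 8)


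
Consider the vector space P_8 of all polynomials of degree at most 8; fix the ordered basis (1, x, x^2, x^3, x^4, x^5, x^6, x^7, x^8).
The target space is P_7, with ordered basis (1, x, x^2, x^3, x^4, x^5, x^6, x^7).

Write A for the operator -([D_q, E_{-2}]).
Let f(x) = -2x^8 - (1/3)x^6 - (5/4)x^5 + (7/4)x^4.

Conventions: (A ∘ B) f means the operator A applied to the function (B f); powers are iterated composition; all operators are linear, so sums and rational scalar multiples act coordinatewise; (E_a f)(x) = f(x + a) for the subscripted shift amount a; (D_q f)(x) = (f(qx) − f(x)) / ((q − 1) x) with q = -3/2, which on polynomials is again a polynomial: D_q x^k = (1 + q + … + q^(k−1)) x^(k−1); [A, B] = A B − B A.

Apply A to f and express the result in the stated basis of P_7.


E_{-2} f = -2x^8 + 32x^7 - (673/3)x^6 + (3595/4)x^5 - (8983/4)x^4 + (10720/3)x^3 - 3522x^2 + 1956x - 1396/3
D_q E_{-2} f = (1261/64)x^7 + (463/2)x^6 + (89509/96)x^5 + (197725/64)x^4 + (116779/32)x^3 + (18760/3)x^2 + 1761x + 1956
D_q f = (1261/64)x^7 + (133/96)x^5 - (275/64)x^4 - (91/32)x^3
E_{-2} D_q f = (1261/64)x^7 - (8827/32)x^6 + (159019/96)x^5 - (1062725/192)x^4 + (1067587/96)x^3 - (644995/48)x^2 + (216989/24)x - 7837/3
[D_q, E_{-2}] f = (16235/32)x^6 - (11585/16)x^5 + (413975/48)x^4 - (358625/48)x^3 + (945155/48)x^2 - (174725/24)x + 13705/3
(-([D_q, E_{-2}])) f = -(16235/32)x^6 + (11585/16)x^5 - (413975/48)x^4 + (358625/48)x^3 - (945155/48)x^2 + (174725/24)x - 13705/3

the image equals g(x) = -(16235/32)x^6 + (11585/16)x^5 - (413975/48)x^4 + (358625/48)x^3 - (945155/48)x^2 + (174725/24)x - 13705/3
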